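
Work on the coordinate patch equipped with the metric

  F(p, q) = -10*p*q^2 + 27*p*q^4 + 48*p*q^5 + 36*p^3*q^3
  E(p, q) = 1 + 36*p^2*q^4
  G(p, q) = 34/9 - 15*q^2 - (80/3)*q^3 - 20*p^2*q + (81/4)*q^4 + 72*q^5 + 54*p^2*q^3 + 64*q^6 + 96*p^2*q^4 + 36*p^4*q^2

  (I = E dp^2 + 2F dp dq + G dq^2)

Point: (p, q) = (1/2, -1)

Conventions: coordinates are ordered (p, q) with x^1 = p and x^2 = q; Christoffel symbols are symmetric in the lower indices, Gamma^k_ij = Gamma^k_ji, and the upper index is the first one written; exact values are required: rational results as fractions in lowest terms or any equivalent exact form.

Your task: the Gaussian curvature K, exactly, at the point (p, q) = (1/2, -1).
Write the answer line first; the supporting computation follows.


Answer: K = 729/34300

E = 10, F = -20, G = 409/9, EG - F^2 = 490/9 at the point
E_p = 36, E_q = -36, F_p = -58, F_q = 179/2, G_p = 80, G_q = -220
E_qq = 108, F_pq = 233, G_pp = 232
Evaluate Brioschi's two determinant matrices M1, M2 and divide by (EG - F^2)^2.
M1 = [[-E_qq/2 + F_pq - G_pp/2, E_p/2, F_p - E_q/2], [F_q - G_p/2, E, F], [G_q/2, F, G]] = [[63, 18, -40], [99/2, 10, -20], [-110, -20, 409/9]]; det M1 = -1861
M2 = [[0, E_q/2, G_p/2], [E_q/2, E, F], [G_p/2, F, G]] = [[0, -18, 40], [-18, 10, -20], [40, -20, 409/9]]; det M2 = -1924
det M1 - det M2 = 63; K = 63 / (490/9)^2 = 729/34300


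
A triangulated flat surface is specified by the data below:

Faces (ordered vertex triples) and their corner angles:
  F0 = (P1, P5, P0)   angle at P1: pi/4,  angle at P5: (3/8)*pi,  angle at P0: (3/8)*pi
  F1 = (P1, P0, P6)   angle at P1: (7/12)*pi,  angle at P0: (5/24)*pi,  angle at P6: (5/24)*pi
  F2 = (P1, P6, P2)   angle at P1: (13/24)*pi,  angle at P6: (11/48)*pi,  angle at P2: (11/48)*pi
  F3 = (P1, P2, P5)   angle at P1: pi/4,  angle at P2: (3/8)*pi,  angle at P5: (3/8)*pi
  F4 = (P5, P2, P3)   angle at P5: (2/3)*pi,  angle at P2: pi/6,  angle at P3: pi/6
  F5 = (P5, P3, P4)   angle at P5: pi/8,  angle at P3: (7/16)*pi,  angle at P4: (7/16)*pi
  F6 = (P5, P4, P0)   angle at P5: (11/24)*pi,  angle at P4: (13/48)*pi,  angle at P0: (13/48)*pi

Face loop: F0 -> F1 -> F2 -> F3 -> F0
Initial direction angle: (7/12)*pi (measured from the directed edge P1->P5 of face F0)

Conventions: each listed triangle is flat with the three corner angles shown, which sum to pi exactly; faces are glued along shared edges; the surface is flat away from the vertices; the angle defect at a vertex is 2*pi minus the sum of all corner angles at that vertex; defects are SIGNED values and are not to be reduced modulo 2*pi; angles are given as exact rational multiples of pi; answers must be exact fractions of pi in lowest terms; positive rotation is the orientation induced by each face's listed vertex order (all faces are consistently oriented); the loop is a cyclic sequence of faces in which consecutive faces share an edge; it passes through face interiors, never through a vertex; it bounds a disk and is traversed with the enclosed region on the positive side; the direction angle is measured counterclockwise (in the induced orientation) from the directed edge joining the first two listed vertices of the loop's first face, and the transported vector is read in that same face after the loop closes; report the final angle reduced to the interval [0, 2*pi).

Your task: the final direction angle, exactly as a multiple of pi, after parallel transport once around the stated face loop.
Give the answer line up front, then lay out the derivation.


Answer: final direction angle = (23/24)*pi

enclosed vertex P1: corner angles sum to (13/8)*pi, defect = 2*pi - (13/8)*pi = (3/8)*pi
summing the enclosed defects onto the initial angle, mod 2*pi in the induced orientation:
final angle = (7/12)*pi + (3/8)*pi = (23/24)*pi (mod 2*pi)


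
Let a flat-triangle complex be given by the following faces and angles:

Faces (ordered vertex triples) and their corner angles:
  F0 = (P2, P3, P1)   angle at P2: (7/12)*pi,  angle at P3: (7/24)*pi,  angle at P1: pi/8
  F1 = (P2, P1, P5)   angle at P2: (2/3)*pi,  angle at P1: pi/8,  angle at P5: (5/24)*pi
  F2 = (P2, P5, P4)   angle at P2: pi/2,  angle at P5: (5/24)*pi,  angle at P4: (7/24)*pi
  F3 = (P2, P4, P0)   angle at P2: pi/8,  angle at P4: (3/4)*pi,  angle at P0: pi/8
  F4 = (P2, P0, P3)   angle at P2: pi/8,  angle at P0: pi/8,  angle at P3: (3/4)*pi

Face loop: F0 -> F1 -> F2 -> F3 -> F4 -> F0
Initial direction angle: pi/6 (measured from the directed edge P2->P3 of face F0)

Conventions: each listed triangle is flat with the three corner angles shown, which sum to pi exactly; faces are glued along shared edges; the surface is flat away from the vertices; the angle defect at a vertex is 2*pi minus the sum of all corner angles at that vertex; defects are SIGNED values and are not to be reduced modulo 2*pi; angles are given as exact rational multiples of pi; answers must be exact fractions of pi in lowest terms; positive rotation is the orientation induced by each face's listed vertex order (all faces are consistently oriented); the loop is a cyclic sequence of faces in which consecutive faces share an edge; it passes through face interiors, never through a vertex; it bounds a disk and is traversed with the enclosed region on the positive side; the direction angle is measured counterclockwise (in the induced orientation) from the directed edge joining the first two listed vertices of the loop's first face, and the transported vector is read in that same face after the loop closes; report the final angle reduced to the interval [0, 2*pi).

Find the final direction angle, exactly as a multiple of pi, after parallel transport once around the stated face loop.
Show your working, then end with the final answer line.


enclosed vertex P2: corner angles sum to 2*pi, defect = 2*pi - 2*pi = 0
holonomy = initial angle + sum of enclosed defects (mod 2*pi), positive in the induced orientation
final angle = pi/6 + 0 = pi/6 (mod 2*pi)

Answer: final direction angle = pi/6


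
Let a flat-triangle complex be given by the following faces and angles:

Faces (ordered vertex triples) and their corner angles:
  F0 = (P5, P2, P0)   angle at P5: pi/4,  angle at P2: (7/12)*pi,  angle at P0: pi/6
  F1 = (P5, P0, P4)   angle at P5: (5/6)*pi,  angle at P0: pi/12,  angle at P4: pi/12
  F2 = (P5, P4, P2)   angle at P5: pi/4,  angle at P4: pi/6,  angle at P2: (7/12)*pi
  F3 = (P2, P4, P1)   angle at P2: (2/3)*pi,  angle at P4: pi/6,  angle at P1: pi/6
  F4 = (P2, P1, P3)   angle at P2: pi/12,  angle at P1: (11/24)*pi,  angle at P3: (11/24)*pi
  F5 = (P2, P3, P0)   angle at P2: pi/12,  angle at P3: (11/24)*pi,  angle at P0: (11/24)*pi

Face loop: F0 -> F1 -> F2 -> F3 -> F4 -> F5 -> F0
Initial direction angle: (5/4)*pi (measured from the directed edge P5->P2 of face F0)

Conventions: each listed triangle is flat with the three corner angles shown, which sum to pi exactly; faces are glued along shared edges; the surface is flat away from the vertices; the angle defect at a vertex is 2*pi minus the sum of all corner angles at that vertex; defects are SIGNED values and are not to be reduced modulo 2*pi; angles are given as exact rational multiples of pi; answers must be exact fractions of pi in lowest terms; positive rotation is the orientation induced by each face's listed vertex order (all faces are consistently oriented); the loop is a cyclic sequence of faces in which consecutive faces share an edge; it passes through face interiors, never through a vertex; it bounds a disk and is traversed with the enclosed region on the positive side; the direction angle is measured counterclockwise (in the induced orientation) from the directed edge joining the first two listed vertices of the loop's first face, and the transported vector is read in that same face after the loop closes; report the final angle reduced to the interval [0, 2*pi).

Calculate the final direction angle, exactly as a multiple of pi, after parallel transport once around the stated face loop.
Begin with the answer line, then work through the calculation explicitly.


Answer: final direction angle = (23/12)*pi

enclosed vertex P2: corner angles sum to 2*pi, defect = 2*pi - 2*pi = 0
enclosed vertex P5: corner angles sum to (4/3)*pi, defect = 2*pi - (4/3)*pi = (2/3)*pi
summing the enclosed defects onto the initial angle, mod 2*pi in the induced orientation:
final angle = (5/4)*pi + (2/3)*pi = (23/12)*pi (mod 2*pi)


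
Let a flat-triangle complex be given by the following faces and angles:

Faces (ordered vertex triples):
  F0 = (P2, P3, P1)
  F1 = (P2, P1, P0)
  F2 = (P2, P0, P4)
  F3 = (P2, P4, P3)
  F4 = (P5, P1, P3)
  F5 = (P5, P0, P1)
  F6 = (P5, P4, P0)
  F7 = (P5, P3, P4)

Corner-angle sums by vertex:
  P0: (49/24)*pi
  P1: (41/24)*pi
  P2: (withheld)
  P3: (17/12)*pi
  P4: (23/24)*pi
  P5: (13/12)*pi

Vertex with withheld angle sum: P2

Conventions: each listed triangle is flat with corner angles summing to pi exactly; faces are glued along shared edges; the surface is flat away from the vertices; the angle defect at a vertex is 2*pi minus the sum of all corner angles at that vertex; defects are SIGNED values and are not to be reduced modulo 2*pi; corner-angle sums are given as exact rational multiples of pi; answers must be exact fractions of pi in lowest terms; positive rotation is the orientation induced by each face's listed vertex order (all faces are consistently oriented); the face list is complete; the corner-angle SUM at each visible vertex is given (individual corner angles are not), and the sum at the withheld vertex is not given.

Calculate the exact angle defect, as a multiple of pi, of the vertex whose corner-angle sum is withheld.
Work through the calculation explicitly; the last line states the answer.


V = 6, E = 12, F = 8; chi = V - E + F = 2
Gauss-Bonnet: total defect = 2*pi*chi = 4*pi; visible defects sum to (67/24)*pi

Answer: defect(P2) = (29/24)*pi


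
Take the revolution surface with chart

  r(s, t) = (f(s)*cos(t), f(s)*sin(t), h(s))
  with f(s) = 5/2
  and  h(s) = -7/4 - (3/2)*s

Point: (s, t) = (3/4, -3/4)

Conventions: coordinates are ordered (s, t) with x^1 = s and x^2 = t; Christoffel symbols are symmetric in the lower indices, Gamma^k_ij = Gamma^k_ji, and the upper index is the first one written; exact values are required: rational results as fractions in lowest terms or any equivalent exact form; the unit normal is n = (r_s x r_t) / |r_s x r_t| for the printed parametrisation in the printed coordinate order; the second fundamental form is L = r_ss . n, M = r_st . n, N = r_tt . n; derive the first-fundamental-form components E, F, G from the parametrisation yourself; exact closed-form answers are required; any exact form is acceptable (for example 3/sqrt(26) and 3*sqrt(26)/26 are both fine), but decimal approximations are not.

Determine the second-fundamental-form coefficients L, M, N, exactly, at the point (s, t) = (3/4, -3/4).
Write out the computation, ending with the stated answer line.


f = 5/2, f' = 0, f'' = 0, h' = -3/2, h'' = 0
E = 9/4, F = 0, G = 25/4; answer radicand W^2 = 9/4
unnormalised second-form numerators: l = 0, m = 0, n = -15/4; L = l/sqrt(9/4), and similarly M = m/sqrt(W^2), N = n/sqrt(W^2)

Answer: L = 0, M = 0, N = -5/2


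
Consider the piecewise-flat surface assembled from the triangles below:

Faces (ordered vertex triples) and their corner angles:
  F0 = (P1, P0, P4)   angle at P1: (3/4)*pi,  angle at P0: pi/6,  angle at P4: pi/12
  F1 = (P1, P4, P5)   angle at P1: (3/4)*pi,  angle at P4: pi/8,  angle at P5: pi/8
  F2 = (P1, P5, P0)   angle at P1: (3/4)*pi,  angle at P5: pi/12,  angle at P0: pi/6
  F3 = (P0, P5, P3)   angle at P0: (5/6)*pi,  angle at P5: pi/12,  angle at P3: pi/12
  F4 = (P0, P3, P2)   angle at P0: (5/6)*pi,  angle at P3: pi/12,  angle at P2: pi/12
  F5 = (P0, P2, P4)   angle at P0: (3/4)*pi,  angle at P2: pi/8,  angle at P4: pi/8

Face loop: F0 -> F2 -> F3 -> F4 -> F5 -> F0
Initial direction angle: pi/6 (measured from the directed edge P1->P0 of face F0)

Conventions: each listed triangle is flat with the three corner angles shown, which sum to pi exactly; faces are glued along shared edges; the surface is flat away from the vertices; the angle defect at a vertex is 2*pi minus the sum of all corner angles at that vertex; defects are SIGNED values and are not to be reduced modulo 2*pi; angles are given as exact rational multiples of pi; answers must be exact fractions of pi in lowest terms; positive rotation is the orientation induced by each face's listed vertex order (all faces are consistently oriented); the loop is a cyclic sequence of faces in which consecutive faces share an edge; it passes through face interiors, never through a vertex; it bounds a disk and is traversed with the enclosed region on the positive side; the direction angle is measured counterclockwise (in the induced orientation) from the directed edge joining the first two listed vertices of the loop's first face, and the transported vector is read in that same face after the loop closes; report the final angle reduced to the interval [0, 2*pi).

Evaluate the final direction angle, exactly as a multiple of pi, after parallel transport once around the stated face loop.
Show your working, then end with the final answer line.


enclosed vertex P0: corner angles sum to (11/4)*pi, defect = 2*pi - (11/4)*pi = (-3/4)*pi
holonomy = initial angle + sum of enclosed defects (mod 2*pi), positive in the induced orientation
final angle = pi/6 - (3/4)*pi = (17/12)*pi (mod 2*pi)

Answer: final direction angle = (17/12)*pi


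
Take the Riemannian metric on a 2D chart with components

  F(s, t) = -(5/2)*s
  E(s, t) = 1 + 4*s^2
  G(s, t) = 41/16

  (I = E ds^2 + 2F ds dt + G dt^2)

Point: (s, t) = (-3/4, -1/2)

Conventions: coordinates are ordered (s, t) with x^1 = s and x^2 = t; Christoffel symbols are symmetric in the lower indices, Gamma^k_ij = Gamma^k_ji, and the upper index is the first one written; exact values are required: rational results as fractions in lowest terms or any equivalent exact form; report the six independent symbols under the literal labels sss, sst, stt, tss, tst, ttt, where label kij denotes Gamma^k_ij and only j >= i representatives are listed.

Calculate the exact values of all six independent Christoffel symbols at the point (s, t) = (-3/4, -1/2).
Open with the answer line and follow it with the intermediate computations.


Answer: Gamma_sss = -48/77, Gamma_sst = 0, Gamma_stt = 0, Gamma_tss = -40/77, Gamma_tst = 0, Gamma_ttt = 0

E = 13/4, F = 15/8, G = 41/16 at the point
E_s = -6, E_t = 0, F_s = -5/2, F_t = 0, G_s = 0, G_t = 0
EG - F^2 = 77/16;  g^inv = (16/77) * [[41/16, -15/8], [-15/8, 13/4]]
first-kind symbols [ij,l] = (1/2)(d_i g_jl + d_j g_il - d_l g_ij): [ss,s] = E_s/2 = -3, [ss,t] = F_s - E_t/2 = -5/2, [st,s] = E_t/2 = 0, [st,t] = G_s/2 = 0, [tt,s] = F_t - G_s/2 = 0, [tt,t] = G_t/2 = 0
Gamma^s_ij = (G*[ij,s] - F*[ij,t])/(EG - F^2), Gamma^t_ij = (E*[ij,t] - F*[ij,s])/(EG - F^2)


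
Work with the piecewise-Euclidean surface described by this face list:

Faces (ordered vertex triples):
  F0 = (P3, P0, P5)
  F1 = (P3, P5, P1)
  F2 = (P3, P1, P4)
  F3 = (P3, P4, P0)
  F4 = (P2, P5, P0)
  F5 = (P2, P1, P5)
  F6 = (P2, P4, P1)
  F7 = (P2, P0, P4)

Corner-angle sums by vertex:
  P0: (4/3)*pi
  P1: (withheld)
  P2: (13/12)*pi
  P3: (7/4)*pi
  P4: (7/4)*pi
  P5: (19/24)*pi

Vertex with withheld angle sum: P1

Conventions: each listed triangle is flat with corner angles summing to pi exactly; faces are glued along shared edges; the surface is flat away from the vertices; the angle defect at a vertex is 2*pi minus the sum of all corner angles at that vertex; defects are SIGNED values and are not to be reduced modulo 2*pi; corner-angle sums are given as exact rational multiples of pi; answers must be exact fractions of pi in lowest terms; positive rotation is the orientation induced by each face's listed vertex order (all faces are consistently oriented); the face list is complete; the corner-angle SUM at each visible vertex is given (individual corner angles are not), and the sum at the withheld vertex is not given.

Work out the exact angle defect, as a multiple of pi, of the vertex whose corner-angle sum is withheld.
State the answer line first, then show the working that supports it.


Answer: defect(P1) = (17/24)*pi

V = 6, E = 12, F = 8; chi = V - E + F = 2
Gauss-Bonnet: total defect = 2*pi*chi = 4*pi; visible defects sum to (79/24)*pi


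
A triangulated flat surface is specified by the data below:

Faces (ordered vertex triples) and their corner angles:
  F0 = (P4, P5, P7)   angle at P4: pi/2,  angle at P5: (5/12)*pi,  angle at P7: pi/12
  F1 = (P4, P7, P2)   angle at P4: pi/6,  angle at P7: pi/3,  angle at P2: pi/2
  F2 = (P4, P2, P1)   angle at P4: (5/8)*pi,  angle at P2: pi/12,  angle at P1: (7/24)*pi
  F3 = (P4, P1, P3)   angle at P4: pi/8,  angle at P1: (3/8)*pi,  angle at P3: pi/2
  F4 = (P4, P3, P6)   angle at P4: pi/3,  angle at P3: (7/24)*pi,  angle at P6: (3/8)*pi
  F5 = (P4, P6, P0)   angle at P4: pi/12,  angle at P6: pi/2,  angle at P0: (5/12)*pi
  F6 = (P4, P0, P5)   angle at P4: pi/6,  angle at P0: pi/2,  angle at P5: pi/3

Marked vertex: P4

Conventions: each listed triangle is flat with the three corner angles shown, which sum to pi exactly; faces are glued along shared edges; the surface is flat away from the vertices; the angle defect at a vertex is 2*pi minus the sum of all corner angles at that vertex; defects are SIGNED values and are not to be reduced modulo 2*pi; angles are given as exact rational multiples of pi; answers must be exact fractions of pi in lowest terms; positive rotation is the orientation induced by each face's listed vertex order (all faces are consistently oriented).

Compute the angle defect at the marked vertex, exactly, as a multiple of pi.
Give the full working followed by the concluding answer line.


Sum of corner angles at P4: 2*pi
defect = 2*pi - 2*pi

Answer: defect(P4) = 0


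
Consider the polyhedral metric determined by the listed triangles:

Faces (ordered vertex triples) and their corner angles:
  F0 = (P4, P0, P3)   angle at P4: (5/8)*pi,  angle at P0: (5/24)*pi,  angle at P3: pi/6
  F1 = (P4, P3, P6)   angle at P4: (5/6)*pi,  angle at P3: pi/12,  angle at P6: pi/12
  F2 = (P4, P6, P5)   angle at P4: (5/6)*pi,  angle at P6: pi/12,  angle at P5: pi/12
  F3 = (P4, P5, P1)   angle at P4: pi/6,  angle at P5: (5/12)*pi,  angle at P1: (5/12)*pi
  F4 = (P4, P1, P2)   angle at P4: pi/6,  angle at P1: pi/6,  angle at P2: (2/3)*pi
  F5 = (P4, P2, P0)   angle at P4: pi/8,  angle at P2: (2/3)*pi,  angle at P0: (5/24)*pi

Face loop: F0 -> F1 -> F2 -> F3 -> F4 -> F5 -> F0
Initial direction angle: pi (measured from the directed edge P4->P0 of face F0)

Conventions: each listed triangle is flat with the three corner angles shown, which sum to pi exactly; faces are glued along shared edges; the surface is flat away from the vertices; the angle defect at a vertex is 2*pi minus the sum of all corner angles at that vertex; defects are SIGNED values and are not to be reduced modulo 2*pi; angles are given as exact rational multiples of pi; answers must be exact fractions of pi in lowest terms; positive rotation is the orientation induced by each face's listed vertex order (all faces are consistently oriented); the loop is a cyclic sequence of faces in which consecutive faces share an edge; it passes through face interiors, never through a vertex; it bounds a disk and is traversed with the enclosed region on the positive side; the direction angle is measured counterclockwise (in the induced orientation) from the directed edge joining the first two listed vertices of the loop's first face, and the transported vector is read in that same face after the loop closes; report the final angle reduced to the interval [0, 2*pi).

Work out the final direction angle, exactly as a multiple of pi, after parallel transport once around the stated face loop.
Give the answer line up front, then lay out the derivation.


Answer: final direction angle = pi/4

enclosed vertex P4: corner angles sum to (11/4)*pi, defect = 2*pi - (11/4)*pi = (-3/4)*pi
the rotation equals the total enclosed defect, so the final angle is initial + defects (mod 2*pi)
final angle = pi - (3/4)*pi = pi/4 (mod 2*pi)


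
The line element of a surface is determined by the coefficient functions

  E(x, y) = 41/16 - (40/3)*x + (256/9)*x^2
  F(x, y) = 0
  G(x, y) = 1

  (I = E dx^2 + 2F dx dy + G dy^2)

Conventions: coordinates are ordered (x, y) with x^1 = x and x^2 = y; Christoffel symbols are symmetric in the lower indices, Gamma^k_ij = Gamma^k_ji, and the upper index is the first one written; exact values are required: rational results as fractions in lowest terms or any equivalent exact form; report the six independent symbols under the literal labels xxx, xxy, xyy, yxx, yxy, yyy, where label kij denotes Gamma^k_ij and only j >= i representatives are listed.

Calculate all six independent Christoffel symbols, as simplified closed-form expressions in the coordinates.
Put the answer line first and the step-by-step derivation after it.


Answer: Gamma_xxx = (4096*x - 960)/(4096*x^2 - 1920*x + 369), Gamma_xxy = 0, Gamma_xyy = 0, Gamma_yxx = 0, Gamma_yxy = 0, Gamma_yyy = 0

E = 41/16 - (40/3)*x + (256/9)*x^2; F = 0; G = 1
Gamma^k_ij = (1/2) g^{kl} (d_i g_jl + d_j g_il - d_l g_ij), with g^inv = (1/(EG-F^2)) [[G, -F], [-F, E]]
first partials: E_x = -40/3 + (512/9)*x, E_y = 0, F_x = 0, F_y = 0, G_x = 0, G_y = 0
D = EG - F^2 = 41/16 - (40/3)*x + (256/9)*x^2
expanded: Gamma^x_xx = (G E_x - 2F F_x + F E_y)/(2D), Gamma^x_xy = (G E_y - F G_x)/(2D), Gamma^x_yy = (2G F_y - G G_x - F G_y)/(2D), Gamma^y_xx = (2E F_x - E E_y - F E_x)/(2D), Gamma^y_xy = (E G_x - F E_y)/(2D), Gamma^y_yy = (E G_y - 2F F_y + F G_x)/(2D); substitute and cancel common factors


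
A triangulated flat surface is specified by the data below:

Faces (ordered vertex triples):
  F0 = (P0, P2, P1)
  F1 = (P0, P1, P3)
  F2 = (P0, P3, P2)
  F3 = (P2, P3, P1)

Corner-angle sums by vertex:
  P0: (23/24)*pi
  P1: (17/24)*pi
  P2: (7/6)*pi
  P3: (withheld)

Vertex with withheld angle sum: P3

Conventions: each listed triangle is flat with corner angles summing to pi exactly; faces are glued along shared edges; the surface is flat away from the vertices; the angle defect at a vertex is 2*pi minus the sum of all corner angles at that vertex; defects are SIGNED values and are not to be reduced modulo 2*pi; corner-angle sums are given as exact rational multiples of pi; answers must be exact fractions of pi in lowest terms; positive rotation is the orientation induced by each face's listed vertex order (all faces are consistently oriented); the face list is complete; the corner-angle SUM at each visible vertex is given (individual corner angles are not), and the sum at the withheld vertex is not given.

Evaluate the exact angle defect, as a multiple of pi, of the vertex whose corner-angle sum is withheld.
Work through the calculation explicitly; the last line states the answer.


V = 4, E = 6, F = 4; chi = V - E + F = 2
Gauss-Bonnet: total defect = 2*pi*chi = 4*pi; visible defects sum to (19/6)*pi

Answer: defect(P3) = (5/6)*pi


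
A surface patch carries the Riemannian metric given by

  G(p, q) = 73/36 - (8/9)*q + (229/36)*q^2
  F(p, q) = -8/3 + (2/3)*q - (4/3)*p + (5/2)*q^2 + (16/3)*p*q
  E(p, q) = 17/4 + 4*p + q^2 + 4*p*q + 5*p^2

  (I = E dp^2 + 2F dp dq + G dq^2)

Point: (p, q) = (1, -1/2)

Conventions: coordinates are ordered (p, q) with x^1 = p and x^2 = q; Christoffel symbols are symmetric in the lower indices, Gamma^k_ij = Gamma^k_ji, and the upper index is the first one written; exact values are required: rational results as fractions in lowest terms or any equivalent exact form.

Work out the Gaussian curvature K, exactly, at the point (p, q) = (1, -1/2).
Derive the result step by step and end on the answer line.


E = 23/2, F = -51/8, G = 65/16, EG - F^2 = 389/64 at the point
E_p = 12, E_q = 3, F_p = -4, F_q = 7/2, G_p = 0, G_q = -29/4
E_qq = 2, F_pq = 16/3, G_pp = 0
Evaluate Brioschi's two determinant matrices M1, M2 and divide by (EG - F^2)^2.
M1 = [[-E_qq/2 + F_pq - G_pp/2, E_p/2, F_p - E_q/2], [F_q - G_p/2, E, F], [G_q/2, F, G]] = [[13/3, 6, -11/2], [7/2, 23/2, -51/8], [-29/8, -51/8, 65/16]]; det M1 = -5161/192
M2 = [[0, E_q/2, G_p/2], [E_q/2, E, F], [G_p/2, F, G]] = [[0, 3/2, 0], [3/2, 23/2, -51/8], [0, -51/8, 65/16]]; det M2 = -585/64
det M1 - det M2 = -1703/96; K = -1703/96 / (389/64)^2 = -217984/453963

Answer: K = -217984/453963


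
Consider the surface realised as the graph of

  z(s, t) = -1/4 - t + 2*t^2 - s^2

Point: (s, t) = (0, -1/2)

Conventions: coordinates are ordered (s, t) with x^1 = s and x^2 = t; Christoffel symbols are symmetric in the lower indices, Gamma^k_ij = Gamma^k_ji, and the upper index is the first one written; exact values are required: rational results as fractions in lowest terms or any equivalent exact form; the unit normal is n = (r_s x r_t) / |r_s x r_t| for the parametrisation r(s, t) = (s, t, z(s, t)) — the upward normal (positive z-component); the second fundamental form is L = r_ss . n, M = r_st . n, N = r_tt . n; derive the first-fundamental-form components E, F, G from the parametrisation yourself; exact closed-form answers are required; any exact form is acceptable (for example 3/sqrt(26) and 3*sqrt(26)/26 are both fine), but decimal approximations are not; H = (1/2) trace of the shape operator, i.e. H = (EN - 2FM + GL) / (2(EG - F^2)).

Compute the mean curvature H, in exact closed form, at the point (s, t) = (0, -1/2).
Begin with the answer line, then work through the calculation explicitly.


Answer: H = -2*sqrt(10)/25

z_s = 0, z_t = -3, z_ss = -2, z_st = 0, z_tt = 4
E = 1, F = 0, G = 10; answer radicand W^2 = 10
unnormalised second-form numerators: l = -2, m = 0, n = 4; L = l/sqrt(10), and similarly M = m/sqrt(W^2), N = n/sqrt(W^2)
H = (E*n - 2*F*m + G*l) / (2*(EG - F^2)*sqrt(W^2)); E*n - 2*F*m + G*l = -16, EG - F^2 = 10, so H = (-4/5)/sqrt(10)


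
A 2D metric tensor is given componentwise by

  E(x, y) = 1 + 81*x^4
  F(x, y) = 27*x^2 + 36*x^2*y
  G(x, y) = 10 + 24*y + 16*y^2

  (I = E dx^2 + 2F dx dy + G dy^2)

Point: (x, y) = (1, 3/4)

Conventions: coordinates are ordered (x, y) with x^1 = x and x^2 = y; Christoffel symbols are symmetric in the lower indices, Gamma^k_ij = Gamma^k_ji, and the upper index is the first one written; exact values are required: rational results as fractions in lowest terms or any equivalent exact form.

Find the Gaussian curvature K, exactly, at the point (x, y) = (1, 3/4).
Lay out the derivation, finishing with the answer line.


E = 82, F = 54, G = 37, EG - F^2 = 118 at the point
E_x = 324, E_y = 0, F_x = 108, F_y = 36, G_x = 0, G_y = 48
E_yy = 0, F_xy = 72, G_xx = 0
The intrinsic route: Brioschi's K = (det M1 - det M2)/(EG - F^2)^2.
M1 = [[-E_yy/2 + F_xy - G_xx/2, E_x/2, F_x - E_y/2], [F_y - G_x/2, E, F], [G_y/2, F, G]] = [[72, 162, 108], [36, 82, 54], [24, 54, 37]]; det M1 = 72
M2 = [[0, E_y/2, G_x/2], [E_y/2, E, F], [G_x/2, F, G]] = [[0, 0, 0], [0, 82, 54], [0, 54, 37]]; det M2 = 0
det M1 - det M2 = 72; K = 72 / (118)^2 = 18/3481

Answer: K = 18/3481


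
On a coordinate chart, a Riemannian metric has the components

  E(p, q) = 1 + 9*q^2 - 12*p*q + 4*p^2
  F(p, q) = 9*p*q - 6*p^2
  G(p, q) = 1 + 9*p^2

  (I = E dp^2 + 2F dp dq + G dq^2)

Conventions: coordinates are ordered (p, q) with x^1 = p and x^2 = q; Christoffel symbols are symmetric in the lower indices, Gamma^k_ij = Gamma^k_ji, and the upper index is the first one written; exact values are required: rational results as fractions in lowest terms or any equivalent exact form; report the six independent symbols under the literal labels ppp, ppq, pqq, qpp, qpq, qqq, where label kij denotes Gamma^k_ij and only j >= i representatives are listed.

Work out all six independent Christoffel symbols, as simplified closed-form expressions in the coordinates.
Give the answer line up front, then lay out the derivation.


Answer: Gamma_ppp = (4*p - 6*q)/(13*p^2 - 12*p*q + 9*q^2 + 1), Gamma_ppq = (-6*p + 9*q)/(13*p^2 - 12*p*q + 9*q^2 + 1), Gamma_pqq = 0, Gamma_qpp = -6*p/(13*p^2 - 12*p*q + 9*q^2 + 1), Gamma_qpq = 9*p/(13*p^2 - 12*p*q + 9*q^2 + 1), Gamma_qqq = 0

E = 1 + 9*q^2 - 12*p*q + 4*p^2; F = 9*p*q - 6*p^2; G = 1 + 9*p^2
Gamma^k_ij = (1/2) g^{kl} (d_i g_jl + d_j g_il - d_l g_ij), with g^inv = (1/(EG-F^2)) [[G, -F], [-F, E]]
first partials: E_p = -12*q + 8*p, E_q = 18*q - 12*p, F_p = 9*q - 12*p, F_q = 9*p, G_p = 18*p, G_q = 0
D = EG - F^2 = 1 + 9*q^2 - 12*p*q + 13*p^2
expanded: Gamma^p_pp = (G E_p - 2F F_p + F E_q)/(2D), Gamma^p_pq = (G E_q - F G_p)/(2D), Gamma^p_qq = (2G F_q - G G_p - F G_q)/(2D), Gamma^q_pp = (2E F_p - E E_q - F E_p)/(2D), Gamma^q_pq = (E G_p - F E_q)/(2D), Gamma^q_qq = (E G_q - 2F F_q + F G_p)/(2D); substitute and cancel common factors


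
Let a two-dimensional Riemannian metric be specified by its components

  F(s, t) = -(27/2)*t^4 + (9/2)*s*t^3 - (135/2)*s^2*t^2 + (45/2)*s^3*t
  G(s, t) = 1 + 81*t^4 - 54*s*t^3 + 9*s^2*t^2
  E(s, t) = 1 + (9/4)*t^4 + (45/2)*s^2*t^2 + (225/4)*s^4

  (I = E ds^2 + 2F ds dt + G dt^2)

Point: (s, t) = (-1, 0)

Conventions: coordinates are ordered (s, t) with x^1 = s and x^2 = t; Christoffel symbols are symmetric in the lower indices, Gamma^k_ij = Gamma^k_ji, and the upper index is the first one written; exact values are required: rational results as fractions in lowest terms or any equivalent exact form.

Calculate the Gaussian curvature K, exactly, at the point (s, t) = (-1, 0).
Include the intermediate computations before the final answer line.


E = 229/4, F = 0, G = 1, EG - F^2 = 229/4 at the point
E_s = -225, E_t = 0, F_s = 0, F_t = -45/2, G_s = 0, G_t = 0
E_tt = 45, F_st = 135/2, G_ss = 0
Evaluate Brioschi's two determinant matrices M1, M2 and divide by (EG - F^2)^2.
M1 = [[-E_tt/2 + F_st - G_ss/2, E_s/2, F_s - E_t/2], [F_t - G_s/2, E, F], [G_t/2, F, G]] = [[45, -225/2, 0], [-45/2, 229/4, 0], [0, 0, 1]]; det M1 = 45
M2 = [[0, E_t/2, G_s/2], [E_t/2, E, F], [G_s/2, F, G]] = [[0, 0, 0], [0, 229/4, 0], [0, 0, 1]]; det M2 = 0
det M1 - det M2 = 45; K = 45 / (229/4)^2 = 720/52441

Answer: K = 720/52441


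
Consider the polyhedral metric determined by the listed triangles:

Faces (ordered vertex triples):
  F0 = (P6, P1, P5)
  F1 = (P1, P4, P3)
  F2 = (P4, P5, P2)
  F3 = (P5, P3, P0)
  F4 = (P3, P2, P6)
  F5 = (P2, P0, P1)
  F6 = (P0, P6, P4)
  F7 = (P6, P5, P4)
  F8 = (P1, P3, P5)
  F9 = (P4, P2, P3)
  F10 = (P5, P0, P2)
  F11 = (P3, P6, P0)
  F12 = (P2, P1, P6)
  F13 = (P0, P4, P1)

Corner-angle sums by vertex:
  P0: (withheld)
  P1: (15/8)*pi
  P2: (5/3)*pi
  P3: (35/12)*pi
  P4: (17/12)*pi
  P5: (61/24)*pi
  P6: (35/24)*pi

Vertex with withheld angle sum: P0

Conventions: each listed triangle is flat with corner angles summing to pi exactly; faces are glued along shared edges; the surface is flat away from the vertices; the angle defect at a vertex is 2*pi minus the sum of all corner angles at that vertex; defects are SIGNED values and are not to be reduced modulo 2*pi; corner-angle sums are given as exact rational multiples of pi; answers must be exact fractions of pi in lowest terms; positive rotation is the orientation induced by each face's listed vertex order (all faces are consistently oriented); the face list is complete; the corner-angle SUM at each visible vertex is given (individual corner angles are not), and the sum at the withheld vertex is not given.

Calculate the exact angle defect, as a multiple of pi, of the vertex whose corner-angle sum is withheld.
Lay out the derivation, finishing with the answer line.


V = 7, E = 21, F = 14; chi = V - E + F = 0
Gauss-Bonnet: total defect = 2*pi*chi = 0; visible defects sum to pi/8

Answer: defect(P0) = -pi/8


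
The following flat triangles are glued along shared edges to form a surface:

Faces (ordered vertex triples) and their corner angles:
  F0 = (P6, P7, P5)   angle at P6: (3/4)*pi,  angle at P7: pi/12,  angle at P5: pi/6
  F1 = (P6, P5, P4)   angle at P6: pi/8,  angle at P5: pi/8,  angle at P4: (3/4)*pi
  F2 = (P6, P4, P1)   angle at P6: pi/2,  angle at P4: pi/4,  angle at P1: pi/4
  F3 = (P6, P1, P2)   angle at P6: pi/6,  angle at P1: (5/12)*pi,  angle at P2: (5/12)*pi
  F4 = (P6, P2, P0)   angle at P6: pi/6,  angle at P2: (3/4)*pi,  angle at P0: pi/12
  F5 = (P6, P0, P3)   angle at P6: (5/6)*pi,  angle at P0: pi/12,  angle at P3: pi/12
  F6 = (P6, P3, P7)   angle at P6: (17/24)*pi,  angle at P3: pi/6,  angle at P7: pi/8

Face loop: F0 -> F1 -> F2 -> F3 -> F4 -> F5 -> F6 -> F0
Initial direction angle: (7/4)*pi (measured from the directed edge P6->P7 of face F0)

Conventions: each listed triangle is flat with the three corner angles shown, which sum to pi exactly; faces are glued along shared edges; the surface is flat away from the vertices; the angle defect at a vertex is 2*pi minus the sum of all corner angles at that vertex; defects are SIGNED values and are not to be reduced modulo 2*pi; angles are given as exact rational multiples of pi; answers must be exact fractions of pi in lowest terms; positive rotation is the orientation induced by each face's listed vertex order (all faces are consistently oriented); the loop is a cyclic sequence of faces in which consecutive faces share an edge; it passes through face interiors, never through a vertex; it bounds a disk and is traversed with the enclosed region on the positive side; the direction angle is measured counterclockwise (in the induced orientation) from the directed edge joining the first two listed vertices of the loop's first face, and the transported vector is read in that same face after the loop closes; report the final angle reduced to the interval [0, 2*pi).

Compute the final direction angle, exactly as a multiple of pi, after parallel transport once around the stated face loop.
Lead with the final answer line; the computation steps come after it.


Answer: final direction angle = pi/2

enclosed vertex P6: corner angles sum to (13/4)*pi, defect = 2*pi - (13/4)*pi = (-5/4)*pi
transport around the loop rotates by the sum of enclosed defects; add to the initial angle mod 2*pi
final angle = (7/4)*pi - (5/4)*pi = pi/2 (mod 2*pi)


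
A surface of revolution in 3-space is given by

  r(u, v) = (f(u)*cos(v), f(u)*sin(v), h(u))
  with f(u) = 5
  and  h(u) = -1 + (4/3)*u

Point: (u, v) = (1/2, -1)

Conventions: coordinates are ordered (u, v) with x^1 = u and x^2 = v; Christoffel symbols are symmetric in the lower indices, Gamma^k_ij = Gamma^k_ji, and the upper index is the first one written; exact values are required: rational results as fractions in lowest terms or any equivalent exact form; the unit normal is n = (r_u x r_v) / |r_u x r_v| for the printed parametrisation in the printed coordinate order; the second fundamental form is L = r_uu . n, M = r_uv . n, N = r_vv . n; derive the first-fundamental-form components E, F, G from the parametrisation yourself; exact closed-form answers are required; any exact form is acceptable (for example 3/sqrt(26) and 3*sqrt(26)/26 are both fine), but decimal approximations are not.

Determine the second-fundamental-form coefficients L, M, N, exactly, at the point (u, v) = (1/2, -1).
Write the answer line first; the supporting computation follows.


Answer: L = 0, M = 0, N = 5

f = 5, f' = 0, f'' = 0, h' = 4/3, h'' = 0
E = 16/9, F = 0, G = 25; answer radicand W^2 = 16/9
unnormalised second-form numerators: l = 0, m = 0, n = 20/3; L = l/sqrt(16/9), and similarly M = m/sqrt(W^2), N = n/sqrt(W^2)


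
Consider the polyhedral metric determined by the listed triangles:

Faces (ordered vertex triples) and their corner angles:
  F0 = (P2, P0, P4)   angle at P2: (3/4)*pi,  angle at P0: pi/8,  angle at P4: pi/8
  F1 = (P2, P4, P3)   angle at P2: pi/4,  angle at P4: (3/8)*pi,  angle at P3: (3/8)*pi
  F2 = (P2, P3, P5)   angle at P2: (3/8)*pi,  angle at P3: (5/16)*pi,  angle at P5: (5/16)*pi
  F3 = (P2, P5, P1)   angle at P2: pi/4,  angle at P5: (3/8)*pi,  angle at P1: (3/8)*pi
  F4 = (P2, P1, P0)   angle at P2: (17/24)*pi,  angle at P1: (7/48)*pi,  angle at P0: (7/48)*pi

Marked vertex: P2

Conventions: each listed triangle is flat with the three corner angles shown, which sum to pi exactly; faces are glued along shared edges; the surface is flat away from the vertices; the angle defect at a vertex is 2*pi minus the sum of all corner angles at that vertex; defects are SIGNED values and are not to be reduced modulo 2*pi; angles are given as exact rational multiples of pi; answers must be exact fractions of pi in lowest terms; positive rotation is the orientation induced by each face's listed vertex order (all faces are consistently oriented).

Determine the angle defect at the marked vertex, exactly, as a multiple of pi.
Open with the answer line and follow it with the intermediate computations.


Answer: defect(P2) = -pi/3

Sum of corner angles at P2: (7/3)*pi
defect = 2*pi - (7/3)*pi


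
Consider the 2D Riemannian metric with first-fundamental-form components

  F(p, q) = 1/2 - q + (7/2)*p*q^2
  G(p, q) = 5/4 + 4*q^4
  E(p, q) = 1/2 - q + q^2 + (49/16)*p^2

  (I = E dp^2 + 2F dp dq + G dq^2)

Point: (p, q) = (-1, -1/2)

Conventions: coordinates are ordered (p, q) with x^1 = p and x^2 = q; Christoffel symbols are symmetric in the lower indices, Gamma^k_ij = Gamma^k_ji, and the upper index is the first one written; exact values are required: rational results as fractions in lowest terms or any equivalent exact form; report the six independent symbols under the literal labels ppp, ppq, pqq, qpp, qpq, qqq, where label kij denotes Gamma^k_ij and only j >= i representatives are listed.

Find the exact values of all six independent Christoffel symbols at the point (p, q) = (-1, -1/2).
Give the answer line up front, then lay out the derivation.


Answer: Gamma_ppp = -309/413, Gamma_ppq = -96/413, Gamma_pqq = 248/413, Gamma_qpp = 542/413, Gamma_qpq = 8/413, Gamma_qqq = -296/413

E = 69/16, F = 1/8, G = 3/2 at the point
E_p = -49/8, E_q = -2, F_p = 7/8, F_q = 5/2, G_p = 0, G_q = -2
EG - F^2 = 413/64;  g^inv = (64/413) * [[3/2, -1/8], [-1/8, 69/16]]
first-kind symbols [ij,l] = (1/2)(d_i g_jl + d_j g_il - d_l g_ij): [pp,p] = E_p/2 = -49/16, [pp,q] = F_p - E_q/2 = 15/8, [pq,p] = E_q/2 = -1, [pq,q] = G_p/2 = 0, [qq,p] = F_q - G_p/2 = 5/2, [qq,q] = G_q/2 = -1
Gamma^p_ij = (G*[ij,p] - F*[ij,q])/(EG - F^2), Gamma^q_ij = (E*[ij,q] - F*[ij,p])/(EG - F^2)


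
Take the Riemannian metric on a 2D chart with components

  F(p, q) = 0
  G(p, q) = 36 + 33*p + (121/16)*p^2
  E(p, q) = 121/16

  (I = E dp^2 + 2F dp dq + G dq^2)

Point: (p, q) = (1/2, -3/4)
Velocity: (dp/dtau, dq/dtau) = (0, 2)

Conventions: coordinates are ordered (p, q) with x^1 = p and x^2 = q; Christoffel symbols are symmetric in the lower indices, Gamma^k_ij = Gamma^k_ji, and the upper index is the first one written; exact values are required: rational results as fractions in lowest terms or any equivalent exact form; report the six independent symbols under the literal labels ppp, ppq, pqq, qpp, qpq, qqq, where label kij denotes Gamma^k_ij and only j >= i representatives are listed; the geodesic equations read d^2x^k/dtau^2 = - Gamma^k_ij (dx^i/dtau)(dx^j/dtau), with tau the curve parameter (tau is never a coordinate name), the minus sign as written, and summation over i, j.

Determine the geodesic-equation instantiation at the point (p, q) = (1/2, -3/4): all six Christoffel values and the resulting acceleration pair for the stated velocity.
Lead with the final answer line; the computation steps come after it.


Answer: Gamma_ppp = 0, Gamma_ppq = 0, Gamma_pqq = -59/22, Gamma_qpp = 0, Gamma_qpq = 22/59, Gamma_qqq = 0; accelerations (d^2p/dtau^2, d^2q/dtau^2) = (118/11, 0)

E = 121/16, F = 0, G = 3481/64 at the point
E_p = 0, E_q = 0, F_p = 0, F_q = 0, G_p = 649/16, G_q = 0
EG - F^2 = 421201/1024;  g^inv = (1024/421201) * [[3481/64, 0], [0, 121/16]]
first-kind symbols [ij,l] = (1/2)(d_i g_jl + d_j g_il - d_l g_ij): [pp,p] = E_p/2 = 0, [pp,q] = F_p - E_q/2 = 0, [pq,p] = E_q/2 = 0, [pq,q] = G_p/2 = 649/32, [qq,p] = F_q - G_p/2 = -649/32, [qq,q] = G_q/2 = 0
Gamma^p_ij = (G*[ij,p] - F*[ij,q])/(EG - F^2), Gamma^q_ij = (E*[ij,q] - F*[ij,p])/(EG - F^2)
Gamma_ppp = 0, Gamma_ppq = 0, Gamma_pqq = -59/22, Gamma_qpp = 0, Gamma_qpq = 22/59, Gamma_qqq = 0
d^2p/dtau^2 = -(Gamma_ppp*(0)^2 + 2*Gamma_ppq*(0)*(2) + Gamma_pqq*(2)^2) = 118/11
d^2q/dtau^2 = -(Gamma_qpp*(0)^2 + 2*Gamma_qpq*(0)*(2) + Gamma_qqq*(2)^2) = 0


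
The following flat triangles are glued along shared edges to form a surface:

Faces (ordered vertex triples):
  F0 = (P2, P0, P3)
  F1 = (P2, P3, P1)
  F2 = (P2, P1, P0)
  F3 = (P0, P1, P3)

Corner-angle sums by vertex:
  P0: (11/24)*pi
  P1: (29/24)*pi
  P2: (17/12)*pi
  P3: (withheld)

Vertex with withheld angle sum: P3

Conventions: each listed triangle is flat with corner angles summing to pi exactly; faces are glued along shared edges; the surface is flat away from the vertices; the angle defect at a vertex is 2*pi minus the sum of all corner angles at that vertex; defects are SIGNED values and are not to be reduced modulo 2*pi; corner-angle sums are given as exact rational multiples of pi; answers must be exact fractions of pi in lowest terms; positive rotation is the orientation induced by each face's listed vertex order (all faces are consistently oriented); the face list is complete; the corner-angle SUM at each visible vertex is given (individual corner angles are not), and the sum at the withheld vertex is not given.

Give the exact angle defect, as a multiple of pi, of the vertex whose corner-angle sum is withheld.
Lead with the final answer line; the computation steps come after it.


Answer: defect(P3) = (13/12)*pi

V = 4, E = 6, F = 4; chi = V - E + F = 2
Gauss-Bonnet: total defect = 2*pi*chi = 4*pi; visible defects sum to (35/12)*pi
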